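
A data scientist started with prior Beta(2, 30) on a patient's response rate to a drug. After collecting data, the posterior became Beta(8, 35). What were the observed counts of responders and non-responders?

A Beta(α, β) prior with s successes and f failures in binomial data gives a Beta(α+s, β+f) posterior.
Match parameters: s=8−2=6, f=35−30=5.

6 responders and 5 non-responders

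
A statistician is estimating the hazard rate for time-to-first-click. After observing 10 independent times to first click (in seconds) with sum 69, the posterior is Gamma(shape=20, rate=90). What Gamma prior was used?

Gamma(shape=10, rate=21)

Gamma–exponential conjugacy: posterior shape = α + n, posterior rate = β + Σtᵢ.
So α = 20 − 10 = 10 and β = 90 − 69 = 21.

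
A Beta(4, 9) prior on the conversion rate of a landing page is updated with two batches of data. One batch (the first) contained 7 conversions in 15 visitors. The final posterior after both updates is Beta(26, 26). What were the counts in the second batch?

Sequential conjugate updates are equivalent to a single update on the pooled data, so total successes = posterior α − prior α and total failures = posterior β − prior β.
Total across both batches: 26−4=22 conversions, 26−9=17 bounces.
Subtract the first batch: 22−7=15 conversions and 17−8=9 bounces.

15 conversions and 9 bounces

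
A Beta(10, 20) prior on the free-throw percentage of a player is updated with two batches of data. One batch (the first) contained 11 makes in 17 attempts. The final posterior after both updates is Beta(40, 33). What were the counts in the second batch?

19 makes and 7 misses

Because Beta–binomial updating is additive in the counts, the combined data contributed (α_post−α_prior, β_post−β_prior) successes and failures.
Total across both batches: 40−10=30 makes, 33−20=13 misses.
Subtract the first batch: 30−11=19 makes and 13−6=7 misses.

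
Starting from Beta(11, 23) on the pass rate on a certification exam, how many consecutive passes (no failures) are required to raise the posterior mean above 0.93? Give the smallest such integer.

After k passes and 0 failures the posterior is Beta(11+k, 23), with mean (11+k)/(11+23+k).
Set (11+k)/(34+k) > 0.93 and solve: k > (0.93·34 − 11)/(1 − 0.93) = 294.571.
The smallest integer exceeding 294.571 is 295, and checking k=295: (306)/(329) = 0.9301 > 0.93.

k = 295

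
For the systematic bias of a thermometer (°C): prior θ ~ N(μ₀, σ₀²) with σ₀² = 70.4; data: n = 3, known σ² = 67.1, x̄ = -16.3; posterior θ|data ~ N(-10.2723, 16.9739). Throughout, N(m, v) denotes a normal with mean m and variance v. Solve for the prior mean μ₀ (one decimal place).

With known observation variance, the Normal–Normal posterior has precision τ_n = τ₀ + n/σ² and mean μ_n = (τ₀μ₀ + (n/σ²)x̄)/τ_n.
Here τ₀ = 1/70.4 = 0.014205 and τ_data = 3/67.1 = 0.044709, so τ_n = 0.058914.
Rearranging for μ₀: μ₀ = (μ_n·τ_n − τ_data·x̄)/τ₀ = (-10.2723·0.058914 − 0.044709·-16.3) / 0.014205 = 0.123574/0.014205 ≈ 8.7.

μ₀ = 8.7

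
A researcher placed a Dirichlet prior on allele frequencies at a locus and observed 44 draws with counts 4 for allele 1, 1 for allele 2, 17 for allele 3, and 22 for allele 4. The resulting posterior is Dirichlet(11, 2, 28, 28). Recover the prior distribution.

Dirichlet(7, 1, 11, 6)

For a Dirichlet(α) prior with multinomial counts c, the posterior is Dirichlet(α + c) componentwise.
Subtract each count from the matching posterior parameter: 11−4=7, 2−1=1, 28−17=11, 28−22=6.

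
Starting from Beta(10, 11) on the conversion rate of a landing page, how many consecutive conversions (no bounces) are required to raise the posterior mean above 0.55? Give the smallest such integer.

k = 4

After k conversions and 0 bounces the posterior is Beta(10+k, 11), with mean (10+k)/(10+11+k).
Set (10+k)/(21+k) > 0.55 and solve: k > (0.55·21 − 10)/(1 − 0.55) = 3.444.
The smallest integer exceeding 3.444 is 4, and checking k=4: (14)/(25) = 0.5600 > 0.55.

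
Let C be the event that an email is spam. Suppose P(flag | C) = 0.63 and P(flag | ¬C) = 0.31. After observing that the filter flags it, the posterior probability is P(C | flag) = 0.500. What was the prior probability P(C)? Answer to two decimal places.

In odds form, posterior odds = prior odds × likelihood ratio, so prior odds = posterior odds ÷ LR.
Posterior odds = 0.500/(1−0.500) = 1.0000. LR = 0.63/0.31 = 2.0323.
Prior odds = 1.0000/2.0323 = 0.4921, so P(C) = 0.4921/(1+0.4921) ≈ 0.33.

P(C) = 0.33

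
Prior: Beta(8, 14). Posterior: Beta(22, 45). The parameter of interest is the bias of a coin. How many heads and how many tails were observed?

Beta is conjugate to the binomial likelihood: posterior = Beta(a+s, b+f).
Match parameters: s=22−8=14, f=45−14=31.

14 heads and 31 tails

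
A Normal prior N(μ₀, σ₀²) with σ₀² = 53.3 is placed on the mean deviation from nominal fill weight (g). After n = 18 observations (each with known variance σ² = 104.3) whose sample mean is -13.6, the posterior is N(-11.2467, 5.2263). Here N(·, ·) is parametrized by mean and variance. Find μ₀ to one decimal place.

μ₀ = 10.4

The posterior mean is a precision-weighted average: μ_n = (τ₀μ₀ + τ_data·x̄)/(τ₀+τ_data), with τ₀=1/σ₀² and τ_data=n/σ².
Here τ₀ = 1/53.3 = 0.018762 and τ_data = 18/104.3 = 0.172579, so τ_n = 0.191341.
Rearranging for μ₀: μ₀ = (μ_n·τ_n − τ_data·x̄)/τ₀ = (-11.2467·0.191341 − 0.172579·-13.6) / 0.018762 = 0.195120/0.018762 ≈ 10.4.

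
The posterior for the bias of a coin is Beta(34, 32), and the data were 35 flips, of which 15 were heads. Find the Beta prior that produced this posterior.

Beta(19, 12)

Beta is conjugate to the binomial likelihood: posterior = Beta(α+s, β+f).
Subtract the data counts: 34−15=19, 32−20=12.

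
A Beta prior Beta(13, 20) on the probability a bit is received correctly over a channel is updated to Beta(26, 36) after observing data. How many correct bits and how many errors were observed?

13 correct bits and 16 errors

Under Beta–binomial conjugacy the posterior parameters are (α+s, β+f).
So s = 26 − 13 = 13 and f = 36 − 20 = 16.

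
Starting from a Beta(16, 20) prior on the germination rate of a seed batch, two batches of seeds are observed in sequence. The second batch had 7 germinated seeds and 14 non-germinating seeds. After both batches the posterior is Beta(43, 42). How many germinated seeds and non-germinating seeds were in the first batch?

20 germinated seeds and 8 non-germinating seeds

Because Beta–binomial updating is additive in the counts, the combined data contributed (α_post−α_prior, β_post−β_prior) successes and failures.
Total across both batches: 43−16=27 germinated seeds, 42−20=22 non-germinating seeds.
Subtract the second batch: 27−7=20 germinated seeds and 22−14=8 non-germinating seeds.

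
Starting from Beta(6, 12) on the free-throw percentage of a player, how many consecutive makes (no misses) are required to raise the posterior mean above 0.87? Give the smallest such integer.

After k makes and 0 misses the posterior is Beta(6+k, 12), with mean (6+k)/(6+12+k).
Set (6+k)/(18+k) > 0.87 and solve: k > (0.87·18 − 6)/(1 − 0.87) = 74.308.
The smallest integer exceeding 74.308 is 75.

k = 75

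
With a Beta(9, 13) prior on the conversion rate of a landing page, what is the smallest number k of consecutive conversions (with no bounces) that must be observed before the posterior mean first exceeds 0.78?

k = 38

After k conversions and 0 bounces the posterior is Beta(9+k, 13), with mean (9+k)/(9+13+k).
Set (9+k)/(22+k) > 0.78 and solve: k > (0.78·22 − 9)/(1 − 0.78) = 37.091.
The smallest integer exceeding 37.091 is 38, and checking k=38: (47)/(60) = 0.7833 > 0.78.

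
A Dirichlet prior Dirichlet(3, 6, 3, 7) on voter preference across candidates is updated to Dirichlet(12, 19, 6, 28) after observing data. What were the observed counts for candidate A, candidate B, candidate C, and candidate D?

For a Dirichlet(α) prior with multinomial counts c, the posterior is Dirichlet(α + c) componentwise.
Counts are posterior − prior componentwise: 12−3=9, 19−6=13, 6−3=3, 28−7=21.

counts (9, 13, 3, 21)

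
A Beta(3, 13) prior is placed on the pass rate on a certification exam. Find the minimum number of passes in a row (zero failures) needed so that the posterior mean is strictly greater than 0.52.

k = 12

After k passes and 0 failures the posterior is Beta(3+k, 13), with mean (3+k)/(3+13+k).
Set (3+k)/(16+k) > 0.52 and solve: k > (0.52·16 − 3)/(1 − 0.52) = 11.083.
The smallest integer exceeding 11.083 is 12.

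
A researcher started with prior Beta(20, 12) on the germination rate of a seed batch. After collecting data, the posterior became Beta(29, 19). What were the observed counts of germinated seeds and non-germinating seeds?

9 germinated seeds and 7 non-germinating seeds

Under Beta–binomial conjugacy the posterior parameters are (α+s, β+f).
So s = 29 − 20 = 9 and f = 19 − 12 = 7.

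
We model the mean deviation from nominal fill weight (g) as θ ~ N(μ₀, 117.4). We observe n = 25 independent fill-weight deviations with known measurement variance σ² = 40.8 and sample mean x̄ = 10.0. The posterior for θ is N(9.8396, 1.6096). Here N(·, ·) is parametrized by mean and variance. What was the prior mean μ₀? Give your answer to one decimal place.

μ₀ = -1.7

With known observation variance, the Normal–Normal posterior has precision τ_n = τ₀ + n/σ² and mean μ_n = (τ₀μ₀ + (n/σ²)x̄)/τ_n.
Here τ₀ = 1/117.4 = 0.008518 and τ_data = 25/40.8 = 0.612745, so τ_n = 0.621263.
Rearranging for μ₀: μ₀ = (μ_n·τ_n − τ_data·x̄)/τ₀ = (9.8396·0.621263 − 0.612745·10.0) / 0.008518 = -0.014471/0.008518 ≈ -1.7.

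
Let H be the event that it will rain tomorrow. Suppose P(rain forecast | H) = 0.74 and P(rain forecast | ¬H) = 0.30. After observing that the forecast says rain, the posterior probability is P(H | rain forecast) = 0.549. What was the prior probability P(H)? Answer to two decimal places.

P(H) = 0.33

In odds form, posterior odds = prior odds × likelihood ratio, so prior odds = posterior odds ÷ LR.
Posterior odds = 0.549/(1−0.549) = 1.2173. LR = 0.74/0.30 = 2.4667.
Prior odds = 1.2173/2.4667 = 0.4935, so P(H) = 0.4935/(1+0.4935) ≈ 0.33.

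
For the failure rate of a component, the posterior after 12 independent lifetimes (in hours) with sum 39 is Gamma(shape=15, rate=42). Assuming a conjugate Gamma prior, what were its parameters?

Gamma(shape=3, rate=3)

For an exponential likelihood with a Gamma(α, β) prior on the rate, n observations with total T give posterior Gamma(α+n, β+T).
So α = 15 − 12 = 3 and β = 42 − 39 = 3.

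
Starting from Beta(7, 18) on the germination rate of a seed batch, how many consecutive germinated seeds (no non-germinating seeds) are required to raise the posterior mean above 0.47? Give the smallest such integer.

k = 9

After k germinated seeds and 0 non-germinating seeds the posterior is Beta(7+k, 18), with mean (7+k)/(7+18+k).
Set (7+k)/(25+k) > 0.47 and solve: k > (0.47·25 − 7)/(1 − 0.47) = 8.962.
The smallest integer exceeding 8.962 is 9, and checking k=9: (16)/(34) = 0.4706 > 0.47.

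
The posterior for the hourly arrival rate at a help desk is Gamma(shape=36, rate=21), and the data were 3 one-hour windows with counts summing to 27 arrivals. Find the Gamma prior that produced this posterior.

Gamma–Poisson conjugacy: posterior shape = α + Σxᵢ, posterior rate = β + n.
So α = 36 − 27 = 9 and β = 21 − 3 = 18.

Gamma(shape=9, rate=18)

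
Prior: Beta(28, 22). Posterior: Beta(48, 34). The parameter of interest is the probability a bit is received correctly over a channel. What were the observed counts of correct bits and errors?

20 correct bits and 12 errors

A Beta(a, b) prior with s successes and f failures in binomial data gives a Beta(a+s, b+f) posterior.
So s = 48 − 28 = 20 and f = 34 − 22 = 12.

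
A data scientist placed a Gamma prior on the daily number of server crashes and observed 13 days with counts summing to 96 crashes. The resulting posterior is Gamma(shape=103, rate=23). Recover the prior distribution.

Gamma–Poisson conjugacy: posterior shape = α + Σxᵢ, posterior rate = β + n.
So α = 103 − 96 = 7 and β = 23 − 13 = 10.

Gamma(shape=7, rate=10)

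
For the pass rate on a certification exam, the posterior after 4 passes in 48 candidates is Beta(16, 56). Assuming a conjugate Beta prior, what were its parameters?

Under Beta–binomial conjugacy the posterior parameters are (a+s, b+f).
Subtract the data counts: 16−4=12, 56−44=12.

Beta(12, 12)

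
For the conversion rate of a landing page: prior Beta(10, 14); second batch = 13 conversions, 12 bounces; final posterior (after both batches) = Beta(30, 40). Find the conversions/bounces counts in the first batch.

Sequential conjugate updates are equivalent to a single update on the pooled data, so total successes = posterior α − prior α and total failures = posterior β − prior β.
Total across both batches: 30−10=20 conversions, 40−14=26 bounces.
Subtract the second batch: 20−13=7 conversions and 26−12=14 bounces.

7 conversions and 14 bounces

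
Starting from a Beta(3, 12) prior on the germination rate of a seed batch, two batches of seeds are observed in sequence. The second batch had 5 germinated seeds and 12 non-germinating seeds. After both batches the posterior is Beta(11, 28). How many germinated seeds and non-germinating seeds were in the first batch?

3 germinated seeds and 4 non-germinating seeds

Because Beta–binomial updating is additive in the counts, the combined data contributed (α_post−α_prior, β_post−β_prior) successes and failures.
Total across both batches: 11−3=8 germinated seeds, 28−12=16 non-germinating seeds.
Subtract the second batch: 8−5=3 germinated seeds and 16−12=4 non-germinating seeds.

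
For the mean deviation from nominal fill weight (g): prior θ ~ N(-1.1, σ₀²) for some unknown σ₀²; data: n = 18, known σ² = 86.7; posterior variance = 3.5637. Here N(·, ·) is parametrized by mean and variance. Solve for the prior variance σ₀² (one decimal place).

For the Normal–Normal model with known σ², precisions add: τ_n = τ₀ + n/σ².
So 1/σ₀² = 1/3.5637 − 18/86.7 = 0.280607 − 0.207612 = 0.072995.
Hence σ₀² = 1/0.072995 ≈ 13.7.

σ₀² = 13.7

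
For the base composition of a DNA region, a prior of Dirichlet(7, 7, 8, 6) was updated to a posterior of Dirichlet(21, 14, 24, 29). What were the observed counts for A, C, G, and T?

counts (14, 7, 16, 23)

For a Dirichlet(α) prior with multinomial counts c, the posterior is Dirichlet(α + c) componentwise.
Counts are posterior − prior componentwise: 21−7=14, 14−7=7, 24−8=16, 29−6=23.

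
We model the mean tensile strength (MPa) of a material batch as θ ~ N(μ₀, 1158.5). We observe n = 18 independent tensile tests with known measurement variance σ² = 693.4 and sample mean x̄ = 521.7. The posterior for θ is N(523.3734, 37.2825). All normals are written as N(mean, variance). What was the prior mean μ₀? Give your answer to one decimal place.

With known observation variance, the Normal–Normal posterior has precision τ_n = τ₀ + n/σ² and mean μ_n = (τ₀μ₀ + (n/σ²)x̄)/τ_n.
Here τ₀ = 1/1158.5 = 0.000863 and τ_data = 18/693.4 = 0.025959, so τ_n = 0.026822.
Rearranging for μ₀: μ₀ = (μ_n·τ_n − τ_data·x̄)/τ₀ = (523.3734·0.026822 − 0.025959·521.7) / 0.000863 = 0.495111/0.000863 ≈ 573.7.

μ₀ = 573.7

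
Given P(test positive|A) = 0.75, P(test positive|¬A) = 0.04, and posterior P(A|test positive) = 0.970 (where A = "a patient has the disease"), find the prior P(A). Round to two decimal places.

In odds form, posterior odds = prior odds × likelihood ratio, so prior odds = posterior odds ÷ LR.
Posterior odds = 0.970/(1−0.970) = 32.3333. LR = 0.75/0.04 = 18.7500.
Prior odds = 32.3333/18.7500 = 1.7244, so P(A) = 1.7244/(1+1.7244) ≈ 0.63.

P(A) = 0.63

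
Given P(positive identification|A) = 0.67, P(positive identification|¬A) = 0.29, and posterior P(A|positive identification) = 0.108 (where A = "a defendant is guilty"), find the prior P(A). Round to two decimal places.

P(A) = 0.05

In odds form, posterior odds = prior odds × likelihood ratio, so prior odds = posterior odds ÷ LR.
Posterior odds = 0.108/(1−0.108) = 0.1211. LR = 0.67/0.29 = 2.3103.
Prior odds = 0.1211/2.3103 = 0.0524, so P(A) = 0.0524/(1+0.0524) ≈ 0.05.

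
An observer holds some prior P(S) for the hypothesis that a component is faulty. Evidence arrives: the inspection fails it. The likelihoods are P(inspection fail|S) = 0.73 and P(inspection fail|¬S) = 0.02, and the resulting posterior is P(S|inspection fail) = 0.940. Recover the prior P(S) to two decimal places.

P(S) = 0.30

In odds form, posterior odds = prior odds × likelihood ratio, so prior odds = posterior odds ÷ LR.
Posterior odds = 0.940/(1−0.940) = 15.6667. LR = 0.73/0.02 = 36.5000.
Prior odds = 15.6667/36.5000 = 0.4292, so P(S) = 0.4292/(1+0.4292) ≈ 0.30.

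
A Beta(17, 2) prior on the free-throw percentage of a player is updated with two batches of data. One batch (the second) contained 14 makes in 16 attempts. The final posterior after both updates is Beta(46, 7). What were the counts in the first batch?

15 makes and 3 misses

Sequential conjugate updates are equivalent to a single update on the pooled data, so total successes = posterior α − prior α and total failures = posterior β − prior β.
Total across both batches: 46−17=29 makes, 7−2=5 misses.
Subtract the second batch: 29−14=15 makes and 5−2=3 misses.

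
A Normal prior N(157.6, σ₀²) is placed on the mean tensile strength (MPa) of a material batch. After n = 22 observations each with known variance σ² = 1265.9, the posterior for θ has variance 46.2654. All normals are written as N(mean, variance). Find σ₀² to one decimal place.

σ₀² = 236.1

For the Normal–Normal model with known σ², precisions add: τ_n = τ₀ + n/σ².
So 1/σ₀² = 1/46.2654 − 22/1265.9 = 0.021614 − 0.017379 = 0.004235.
Hence σ₀² = 1/0.004235 ≈ 236.1.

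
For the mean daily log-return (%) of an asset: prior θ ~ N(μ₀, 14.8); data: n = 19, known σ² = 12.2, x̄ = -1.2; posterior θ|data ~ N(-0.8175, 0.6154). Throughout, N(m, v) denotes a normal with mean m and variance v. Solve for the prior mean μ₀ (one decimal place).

With known observation variance, the Normal–Normal posterior has precision τ_n = τ₀ + n/σ² and mean μ_n = (τ₀μ₀ + (n/σ²)x̄)/τ_n.
Here τ₀ = 1/14.8 = 0.067568 and τ_data = 19/12.2 = 1.557377, so τ_n = 1.624945.
Rearranging for μ₀: μ₀ = (μ_n·τ_n − τ_data·x̄)/τ₀ = (-0.8175·1.624945 − 1.557377·-1.2) / 0.067568 = 0.540460/0.067568 ≈ 8.0.

μ₀ = 8.0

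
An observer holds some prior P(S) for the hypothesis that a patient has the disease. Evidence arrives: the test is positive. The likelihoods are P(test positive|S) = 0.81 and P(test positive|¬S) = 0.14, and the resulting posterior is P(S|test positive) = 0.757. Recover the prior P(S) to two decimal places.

In odds form, posterior odds = prior odds × likelihood ratio, so prior odds = posterior odds ÷ LR.
Posterior odds = 0.757/(1−0.757) = 3.1152. LR = 0.81/0.14 = 5.7857.
Prior odds = 3.1152/5.7857 = 0.5384, so P(S) = 0.5384/(1+0.5384) ≈ 0.35.

P(S) = 0.35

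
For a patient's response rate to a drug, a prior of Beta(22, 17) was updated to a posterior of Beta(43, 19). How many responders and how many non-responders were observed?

Under Beta–binomial conjugacy the posterior parameters are (α+s, β+f).
Match parameters: s=43−22=21, f=19−17=2.

21 responders and 2 non-responders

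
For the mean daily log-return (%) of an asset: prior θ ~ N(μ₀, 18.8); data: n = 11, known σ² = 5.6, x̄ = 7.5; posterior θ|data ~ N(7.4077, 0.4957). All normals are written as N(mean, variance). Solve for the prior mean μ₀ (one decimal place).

The posterior mean is a precision-weighted average: μ_n = (τ₀μ₀ + τ_data·x̄)/(τ₀+τ_data), with τ₀=1/σ₀² and τ_data=n/σ².
Here τ₀ = 1/18.8 = 0.053191 and τ_data = 11/5.6 = 1.964286, so τ_n = 2.017477.
Rearranging for μ₀: μ₀ = (μ_n·τ_n − τ_data·x̄)/τ₀ = (7.4077·2.017477 − 1.964286·7.5) / 0.053191 = 0.212719/0.053191 ≈ 4.0.

μ₀ = 4.0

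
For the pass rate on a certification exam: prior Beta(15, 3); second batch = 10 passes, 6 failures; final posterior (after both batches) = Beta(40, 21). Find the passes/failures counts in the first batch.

15 passes and 12 failures

Because Beta–binomial updating is additive in the counts, the combined data contributed (α_post−α_prior, β_post−β_prior) successes and failures.
Total across both batches: 40−15=25 passes, 21−3=18 failures.
Subtract the second batch: 25−10=15 passes and 18−6=12 failures.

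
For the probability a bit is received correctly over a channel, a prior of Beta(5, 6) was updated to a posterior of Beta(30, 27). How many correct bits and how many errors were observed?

A Beta(a, b) prior with s successes and f failures in binomial data gives a Beta(a+s, b+f) posterior.
Match parameters: s=30−5=25, f=27−6=21.

25 correct bits and 21 errors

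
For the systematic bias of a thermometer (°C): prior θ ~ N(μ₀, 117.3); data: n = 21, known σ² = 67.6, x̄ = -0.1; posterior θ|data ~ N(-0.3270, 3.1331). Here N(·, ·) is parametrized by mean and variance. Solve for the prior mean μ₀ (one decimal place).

The posterior mean is a precision-weighted average: μ_n = (τ₀μ₀ + τ_data·x̄)/(τ₀+τ_data), with τ₀=1/σ₀² and τ_data=n/σ².
Here τ₀ = 1/117.3 = 0.008525 and τ_data = 21/67.6 = 0.310651, so τ_n = 0.319176.
Rearranging for μ₀: μ₀ = (μ_n·τ_n − τ_data·x̄)/τ₀ = (-0.3270·0.319176 − 0.310651·-0.1) / 0.008525 = -0.073305/0.008525 ≈ -8.6.

μ₀ = -8.6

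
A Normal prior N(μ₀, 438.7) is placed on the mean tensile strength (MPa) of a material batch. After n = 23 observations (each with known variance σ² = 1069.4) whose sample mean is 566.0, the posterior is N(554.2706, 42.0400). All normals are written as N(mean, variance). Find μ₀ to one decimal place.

The posterior mean is a precision-weighted average: μ_n = (τ₀μ₀ + τ_data·x̄)/(τ₀+τ_data), with τ₀=1/σ₀² and τ_data=n/σ².
Here τ₀ = 1/438.7 = 0.002279 and τ_data = 23/1069.4 = 0.021507, so τ_n = 0.023786.
Rearranging for μ₀: μ₀ = (μ_n·τ_n − τ_data·x̄)/τ₀ = (554.2706·0.023786 − 0.021507·566.0) / 0.002279 = 1.010918/0.002279 ≈ 443.6.

μ₀ = 443.6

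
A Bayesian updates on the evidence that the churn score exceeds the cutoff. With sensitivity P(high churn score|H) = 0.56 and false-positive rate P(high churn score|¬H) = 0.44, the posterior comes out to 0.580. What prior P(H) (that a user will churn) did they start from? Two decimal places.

Bayes' rule in odds form gives O(H|E) = O(H)·[P(E|H)/P(E|¬H)], hence O(H) = O(H|E)/LR.
Posterior odds = 0.580/(1−0.580) = 1.3810. LR = 0.56/0.44 = 1.2727.
Prior odds = 1.3810/1.2727 = 1.0851, so P(H) = 1.0851/(1+1.0851) ≈ 0.52.

P(H) = 0.52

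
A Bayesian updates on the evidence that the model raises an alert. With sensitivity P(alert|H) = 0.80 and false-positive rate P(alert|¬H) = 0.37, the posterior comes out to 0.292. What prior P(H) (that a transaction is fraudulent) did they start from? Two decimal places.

In odds form, posterior odds = prior odds × likelihood ratio, so prior odds = posterior odds ÷ LR.
Posterior odds = 0.292/(1−0.292) = 0.4124. LR = 0.80/0.37 = 2.1622.
Prior odds = 0.4124/2.1622 = 0.1907, so P(H) = 0.1907/(1+0.1907) ≈ 0.16.

P(H) = 0.16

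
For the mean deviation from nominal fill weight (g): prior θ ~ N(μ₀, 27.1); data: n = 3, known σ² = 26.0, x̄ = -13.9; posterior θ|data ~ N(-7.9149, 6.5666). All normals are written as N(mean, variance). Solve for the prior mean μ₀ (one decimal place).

The posterior mean is a precision-weighted average: μ_n = (τ₀μ₀ + τ_data·x̄)/(τ₀+τ_data), with τ₀=1/σ₀² and τ_data=n/σ².
Here τ₀ = 1/27.1 = 0.036900 and τ_data = 3/26.0 = 0.115385, so τ_n = 0.152285.
Rearranging for μ₀: μ₀ = (μ_n·τ_n − τ_data·x̄)/τ₀ = (-7.9149·0.152285 − 0.115385·-13.9) / 0.036900 = 0.398531/0.036900 ≈ 10.8.

μ₀ = 10.8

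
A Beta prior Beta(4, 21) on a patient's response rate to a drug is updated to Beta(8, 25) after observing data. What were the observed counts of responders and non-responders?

A Beta(α, β) prior with s successes and f failures in binomial data gives a Beta(α+s, β+f) posterior.
Match parameters: s=8−4=4, f=25−21=4.

4 responders and 4 non-responders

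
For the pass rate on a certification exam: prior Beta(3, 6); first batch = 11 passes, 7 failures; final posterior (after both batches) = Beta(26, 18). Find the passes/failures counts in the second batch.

Because Beta–binomial updating is additive in the counts, the combined data contributed (α_post−α_prior, β_post−β_prior) successes and failures.
Total across both batches: 26−3=23 passes, 18−6=12 failures.
Subtract the first batch: 23−11=12 passes and 12−7=5 failures.

12 passes and 5 failures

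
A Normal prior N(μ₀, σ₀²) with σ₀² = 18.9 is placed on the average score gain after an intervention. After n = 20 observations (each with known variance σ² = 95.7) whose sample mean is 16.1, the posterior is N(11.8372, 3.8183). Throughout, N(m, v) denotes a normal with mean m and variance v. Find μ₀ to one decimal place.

With known observation variance, the Normal–Normal posterior has precision τ_n = τ₀ + n/σ² and mean μ_n = (τ₀μ₀ + (n/σ²)x̄)/τ_n.
Here τ₀ = 1/18.9 = 0.052910 and τ_data = 20/95.7 = 0.208986, so τ_n = 0.261896.
Rearranging for μ₀: μ₀ = (μ_n·τ_n − τ_data·x̄)/τ₀ = (11.8372·0.261896 − 0.208986·16.1) / 0.052910 = -0.264559/0.052910 ≈ -5.0.

μ₀ = -5.0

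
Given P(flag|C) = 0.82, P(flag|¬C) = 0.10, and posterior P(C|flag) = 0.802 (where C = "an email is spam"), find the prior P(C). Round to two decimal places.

Bayes' rule in odds form gives O(C|E) = O(C)·[P(E|C)/P(E|¬C)], hence O(C) = O(C|E)/LR.
Posterior odds = 0.802/(1−0.802) = 4.0505. LR = 0.82/0.10 = 8.2000.
Prior odds = 4.0505/8.2000 = 0.4940, so P(C) = 0.4940/(1+0.4940) ≈ 0.33.

P(C) = 0.33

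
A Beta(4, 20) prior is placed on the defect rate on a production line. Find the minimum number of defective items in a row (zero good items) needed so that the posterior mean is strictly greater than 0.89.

k = 158

After k defective items and 0 good items the posterior is Beta(4+k, 20), with mean (4+k)/(4+20+k).
Set (4+k)/(24+k) > 0.89 and solve: k > (0.89·24 − 4)/(1 − 0.89) = 157.818.
The smallest integer exceeding 157.818 is 158.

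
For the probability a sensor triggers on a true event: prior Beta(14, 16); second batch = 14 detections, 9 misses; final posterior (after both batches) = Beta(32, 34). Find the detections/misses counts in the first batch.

Because Beta–binomial updating is additive in the counts, the combined data contributed (α_post−α_prior, β_post−β_prior) successes and failures.
Total across both batches: 32−14=18 detections, 34−16=18 misses.
Subtract the second batch: 18−14=4 detections and 18−9=9 misses.

4 detections and 9 misses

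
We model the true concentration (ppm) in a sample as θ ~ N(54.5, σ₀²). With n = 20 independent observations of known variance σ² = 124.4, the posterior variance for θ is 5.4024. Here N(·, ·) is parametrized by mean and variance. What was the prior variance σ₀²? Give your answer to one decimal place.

σ₀² = 41.1

Posterior precision equals prior precision plus data precision: 1/σ_n² = 1/σ₀² + n/σ².
So 1/σ₀² = 1/5.4024 − 20/124.4 = 0.185103 − 0.160772 = 0.024331.
Hence σ₀² = 1/0.024331 ≈ 41.1.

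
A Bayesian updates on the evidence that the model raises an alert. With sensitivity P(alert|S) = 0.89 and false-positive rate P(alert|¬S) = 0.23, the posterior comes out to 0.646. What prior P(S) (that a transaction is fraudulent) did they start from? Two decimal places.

Bayes' rule in odds form gives O(S|E) = O(S)·[P(E|S)/P(E|¬S)], hence O(S) = O(S|E)/LR.
Posterior odds = 0.646/(1−0.646) = 1.8249. LR = 0.89/0.23 = 3.8696.
Prior odds = 1.8249/3.8696 = 0.4716, so P(S) = 0.4716/(1+0.4716) ≈ 0.32.

P(S) = 0.32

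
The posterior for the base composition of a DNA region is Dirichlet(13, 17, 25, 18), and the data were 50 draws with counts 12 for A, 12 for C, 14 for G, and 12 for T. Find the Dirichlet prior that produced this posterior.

For a Dirichlet(α) prior with multinomial counts c, the posterior is Dirichlet(α + c) componentwise.
Subtract each count from the matching posterior parameter: 13−12=1, 17−12=5, 25−14=11, 18−12=6.

Dirichlet(1, 5, 11, 6)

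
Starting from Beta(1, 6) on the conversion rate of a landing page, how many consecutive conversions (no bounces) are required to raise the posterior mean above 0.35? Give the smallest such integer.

k = 3

After k conversions and 0 bounces the posterior is Beta(1+k, 6), with mean (1+k)/(1+6+k).
Set (1+k)/(7+k) > 0.35 and solve: k > (0.35·7 − 1)/(1 − 0.35) = 2.231.
The smallest integer exceeding 2.231 is 3, and checking k=3: (4)/(10) = 0.4000 > 0.35.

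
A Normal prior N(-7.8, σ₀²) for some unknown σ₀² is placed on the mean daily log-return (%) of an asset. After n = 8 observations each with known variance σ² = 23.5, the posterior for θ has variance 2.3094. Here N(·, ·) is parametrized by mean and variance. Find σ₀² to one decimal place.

Posterior precision equals prior precision plus data precision: 1/σ_n² = 1/σ₀² + n/σ².
So 1/σ₀² = 1/2.3094 − 8/23.5 = 0.433013 − 0.340426 = 0.092587.
Hence σ₀² = 1/0.092587 ≈ 10.8.

σ₀² = 10.8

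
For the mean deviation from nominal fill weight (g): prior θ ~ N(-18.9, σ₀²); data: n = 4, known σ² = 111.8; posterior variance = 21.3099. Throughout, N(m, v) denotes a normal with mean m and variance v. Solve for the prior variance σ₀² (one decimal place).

σ₀² = 89.7

Posterior precision equals prior precision plus data precision: 1/σ_n² = 1/σ₀² + n/σ².
So 1/σ₀² = 1/21.3099 − 4/111.8 = 0.046927 − 0.035778 = 0.011149.
Hence σ₀² = 1/0.011149 ≈ 89.7.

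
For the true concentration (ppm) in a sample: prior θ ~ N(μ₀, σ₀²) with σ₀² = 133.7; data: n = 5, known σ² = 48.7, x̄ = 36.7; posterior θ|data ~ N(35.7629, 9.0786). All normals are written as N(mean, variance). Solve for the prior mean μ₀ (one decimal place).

μ₀ = 22.9

The posterior mean is a precision-weighted average: μ_n = (τ₀μ₀ + τ_data·x̄)/(τ₀+τ_data), with τ₀=1/σ₀² and τ_data=n/σ².
Here τ₀ = 1/133.7 = 0.007479 and τ_data = 5/48.7 = 0.102669, so τ_n = 0.110148.
Rearranging for μ₀: μ₀ = (μ_n·τ_n − τ_data·x̄)/τ₀ = (35.7629·0.110148 − 0.102669·36.7) / 0.007479 = 0.171260/0.007479 ≈ 22.9.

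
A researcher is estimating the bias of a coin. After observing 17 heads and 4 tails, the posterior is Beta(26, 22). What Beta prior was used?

Beta(9, 18)

Under Beta–binomial conjugacy the posterior parameters are (a+s, b+f).
So a = 26 − 17 = 9 and b = 22 − 4 = 18.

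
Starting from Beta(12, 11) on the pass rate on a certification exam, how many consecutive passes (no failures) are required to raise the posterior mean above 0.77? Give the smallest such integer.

k = 25

After k passes and 0 failures the posterior is Beta(12+k, 11), with mean (12+k)/(12+11+k).
Set (12+k)/(23+k) > 0.77 and solve: k > (0.77·23 − 12)/(1 − 0.77) = 24.826.
The smallest integer exceeding 24.826 is 25, and checking k=25: (37)/(48) = 0.7708 > 0.77.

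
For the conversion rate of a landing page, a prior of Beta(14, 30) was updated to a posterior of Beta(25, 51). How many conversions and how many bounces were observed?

11 conversions and 21 bounces

Beta is conjugate to the binomial likelihood: posterior = Beta(α+s, β+f).
Match parameters: s=25−14=11, f=51−30=21.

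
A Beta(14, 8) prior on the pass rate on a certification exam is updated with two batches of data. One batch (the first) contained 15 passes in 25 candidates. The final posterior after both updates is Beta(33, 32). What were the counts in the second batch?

4 passes and 14 failures

Because Beta–binomial updating is additive in the counts, the combined data contributed (α_post−α_prior, β_post−β_prior) successes and failures.
Total across both batches: 33−14=19 passes, 32−8=24 failures.
Subtract the first batch: 19−15=4 passes and 24−10=14 failures.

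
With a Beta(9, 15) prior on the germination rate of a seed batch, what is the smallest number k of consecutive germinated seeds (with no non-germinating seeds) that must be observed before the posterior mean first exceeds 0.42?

After k germinated seeds and 0 non-germinating seeds the posterior is Beta(9+k, 15), with mean (9+k)/(9+15+k).
Set (9+k)/(24+k) > 0.42 and solve: k > (0.42·24 − 9)/(1 − 0.42) = 1.862.
The smallest integer exceeding 1.862 is 2.

k = 2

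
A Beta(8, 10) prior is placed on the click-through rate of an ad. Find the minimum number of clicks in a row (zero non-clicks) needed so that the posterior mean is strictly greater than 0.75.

After k clicks and 0 non-clicks the posterior is Beta(8+k, 10), with mean (8+k)/(8+10+k).
Set (8+k)/(18+k) > 0.75 and solve: k > (0.75·18 − 8)/(1 − 0.75) = 22.000.
The smallest integer exceeding 22.000 is 23, and checking k=23: (31)/(41) = 0.7561 > 0.75.

k = 23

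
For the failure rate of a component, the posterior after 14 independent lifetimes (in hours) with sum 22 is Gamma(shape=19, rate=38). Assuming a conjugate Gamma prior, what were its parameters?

Gamma(shape=5, rate=16)

Gamma–exponential conjugacy: posterior shape = α + n, posterior rate = β + Σtᵢ.
So α = 19 − 14 = 5 and β = 38 − 22 = 16.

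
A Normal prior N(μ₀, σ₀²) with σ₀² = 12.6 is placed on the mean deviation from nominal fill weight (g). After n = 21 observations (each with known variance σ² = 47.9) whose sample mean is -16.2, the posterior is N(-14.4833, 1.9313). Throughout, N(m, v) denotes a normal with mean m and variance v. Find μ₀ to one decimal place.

μ₀ = -5.0

The posterior mean is a precision-weighted average: μ_n = (τ₀μ₀ + τ_data·x̄)/(τ₀+τ_data), with τ₀=1/σ₀² and τ_data=n/σ².
Here τ₀ = 1/12.6 = 0.079365 and τ_data = 21/47.9 = 0.438413, so τ_n = 0.517778.
Rearranging for μ₀: μ₀ = (μ_n·τ_n − τ_data·x̄)/τ₀ = (-14.4833·0.517778 − 0.438413·-16.2) / 0.079365 = -0.396844/0.079365 ≈ -5.0.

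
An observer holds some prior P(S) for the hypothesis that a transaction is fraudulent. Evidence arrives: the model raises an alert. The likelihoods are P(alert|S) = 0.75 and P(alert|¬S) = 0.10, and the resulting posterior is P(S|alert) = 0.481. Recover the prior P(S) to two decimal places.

In odds form, posterior odds = prior odds × likelihood ratio, so prior odds = posterior odds ÷ LR.
Posterior odds = 0.481/(1−0.481) = 0.9268. LR = 0.75/0.10 = 7.5000.
Prior odds = 0.9268/7.5000 = 0.1236, so P(S) = 0.1236/(1+0.1236) ≈ 0.11.

P(S) = 0.11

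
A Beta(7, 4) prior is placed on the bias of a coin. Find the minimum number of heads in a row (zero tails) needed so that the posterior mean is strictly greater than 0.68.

After k heads and 0 tails the posterior is Beta(7+k, 4), with mean (7+k)/(7+4+k).
Set (7+k)/(11+k) > 0.68 and solve: k > (0.68·11 − 7)/(1 − 0.68) = 1.500.
The smallest integer exceeding 1.500 is 2, and checking k=2: (9)/(13) = 0.6923 > 0.68.

k = 2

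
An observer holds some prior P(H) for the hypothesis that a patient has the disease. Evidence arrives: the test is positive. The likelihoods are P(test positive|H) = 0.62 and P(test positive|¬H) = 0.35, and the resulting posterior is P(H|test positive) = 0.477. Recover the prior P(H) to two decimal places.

Bayes' rule in odds form gives O(H|E) = O(H)·[P(E|H)/P(E|¬H)], hence O(H) = O(H|E)/LR.
Posterior odds = 0.477/(1−0.477) = 0.9120. LR = 0.62/0.35 = 1.7714.
Prior odds = 0.9120/1.7714 = 0.5148, so P(H) = 0.5148/(1+0.5148) ≈ 0.34.

P(H) = 0.34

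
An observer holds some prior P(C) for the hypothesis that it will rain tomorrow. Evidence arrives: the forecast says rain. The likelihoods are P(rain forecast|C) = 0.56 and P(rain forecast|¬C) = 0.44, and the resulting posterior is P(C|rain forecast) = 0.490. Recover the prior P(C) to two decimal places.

P(C) = 0.43

In odds form, posterior odds = prior odds × likelihood ratio, so prior odds = posterior odds ÷ LR.
Posterior odds = 0.490/(1−0.490) = 0.9608. LR = 0.56/0.44 = 1.2727.
Prior odds = 0.9608/1.2727 = 0.7549, so P(C) = 0.7549/(1+0.7549) ≈ 0.43.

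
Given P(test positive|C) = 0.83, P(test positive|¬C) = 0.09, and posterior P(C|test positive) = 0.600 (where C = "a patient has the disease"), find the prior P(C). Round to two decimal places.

P(C) = 0.14

Bayes' rule in odds form gives O(C|E) = O(C)·[P(E|C)/P(E|¬C)], hence O(C) = O(C|E)/LR.
Posterior odds = 0.600/(1−0.600) = 1.5000. LR = 0.83/0.09 = 9.2222.
Prior odds = 1.5000/9.2222 = 0.1627, so P(C) = 0.1627/(1+0.1627) ≈ 0.14.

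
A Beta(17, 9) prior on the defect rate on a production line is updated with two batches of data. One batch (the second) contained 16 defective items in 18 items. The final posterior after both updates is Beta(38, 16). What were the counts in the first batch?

Sequential conjugate updates are equivalent to a single update on the pooled data, so total successes = posterior α − prior α and total failures = posterior β − prior β.
Total across both batches: 38−17=21 defective items, 16−9=7 good items.
Subtract the second batch: 21−16=5 defective items and 7−2=5 good items.

5 defective items and 5 good items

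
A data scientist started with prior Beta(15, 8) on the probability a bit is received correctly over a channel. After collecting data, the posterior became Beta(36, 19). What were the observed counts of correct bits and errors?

Under Beta–binomial conjugacy the posterior parameters are (a+s, b+f).
Match parameters: s=36−15=21, f=19−8=11.

21 correct bits and 11 errors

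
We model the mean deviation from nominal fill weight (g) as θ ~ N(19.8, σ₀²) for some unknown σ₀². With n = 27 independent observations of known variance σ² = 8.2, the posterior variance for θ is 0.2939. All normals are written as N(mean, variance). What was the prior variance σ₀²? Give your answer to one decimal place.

σ₀² = 9.1

Posterior precision equals prior precision plus data precision: 1/σ_n² = 1/σ₀² + n/σ².
So 1/σ₀² = 1/0.2939 − 27/8.2 = 3.402518 − 3.292683 = 0.109835.
Hence σ₀² = 1/0.109835 ≈ 9.1.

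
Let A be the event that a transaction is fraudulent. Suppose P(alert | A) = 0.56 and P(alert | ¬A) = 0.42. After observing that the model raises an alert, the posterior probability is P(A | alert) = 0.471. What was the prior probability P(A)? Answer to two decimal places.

P(A) = 0.40

In odds form, posterior odds = prior odds × likelihood ratio, so prior odds = posterior odds ÷ LR.
Posterior odds = 0.471/(1−0.471) = 0.8904. LR = 0.56/0.42 = 1.3333.
Prior odds = 0.8904/1.3333 = 0.6678, so P(A) = 0.6678/(1+0.6678) ≈ 0.40.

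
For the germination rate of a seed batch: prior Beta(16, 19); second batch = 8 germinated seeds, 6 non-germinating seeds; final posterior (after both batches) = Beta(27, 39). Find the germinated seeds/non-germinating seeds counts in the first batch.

Sequential conjugate updates are equivalent to a single update on the pooled data, so total successes = posterior α − prior α and total failures = posterior β − prior β.
Total across both batches: 27−16=11 germinated seeds, 39−19=20 non-germinating seeds.
Subtract the second batch: 11−8=3 germinated seeds and 20−6=14 non-germinating seeds.

3 germinated seeds and 14 non-germinating seeds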